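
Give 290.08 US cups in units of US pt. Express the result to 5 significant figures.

145.04 US pt

1 US cup = 0.500000 US pt.
290.08 × 0.500000 ≈ 145.04 US pt.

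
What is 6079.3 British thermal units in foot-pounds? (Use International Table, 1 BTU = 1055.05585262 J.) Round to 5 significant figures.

4.7307 × 10^6 foot-pounds

1 British thermal unit = 778.169 ft·lbf.
6079.3 × 778.169 ≈ 4.7307 × 10^6 ft·lbf.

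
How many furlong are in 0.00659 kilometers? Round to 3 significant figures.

0.0328 furlongs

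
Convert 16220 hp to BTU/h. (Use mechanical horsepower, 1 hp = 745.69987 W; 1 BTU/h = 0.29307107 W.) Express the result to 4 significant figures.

4.127e+7 BTU/h

1 horsepower = 2544.43 BTU per hour.
16220 × 2544.43 ≈ 4.127e+7 BTU/h.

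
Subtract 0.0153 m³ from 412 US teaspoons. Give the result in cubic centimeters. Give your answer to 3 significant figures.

-13300 cubic centimeters

412 US tsp = 2030.72 cm³ and 0.0153 m³ = 15300.0 cm³.
2030.72 − 15300.0 ≈ -13300 cm³.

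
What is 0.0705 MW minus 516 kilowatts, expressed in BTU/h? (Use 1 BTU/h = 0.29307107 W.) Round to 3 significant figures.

-1.52 × 10^6 BTU per hour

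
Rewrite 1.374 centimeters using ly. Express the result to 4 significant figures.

1 cm = 1.05700 × 10^-18 light-years.
Thus 1.374 × 1.05700 × 10^-18 ≈ 1.452 × 10^-18 ly.

1.452 × 10^-18 light-years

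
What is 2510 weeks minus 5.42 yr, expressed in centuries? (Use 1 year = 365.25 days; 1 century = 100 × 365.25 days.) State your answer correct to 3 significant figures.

0.427 centuries

2510 wk = 0.481040 century and 5.42 yr = 0.0542000 century.
0.481040 − 0.0542000 ≈ 0.427 century.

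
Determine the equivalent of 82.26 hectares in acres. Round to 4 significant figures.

1 ha = 2.47105 acre.
Then 82.26 × 2.47105 ≈ 203.3 acre.

203.3 acre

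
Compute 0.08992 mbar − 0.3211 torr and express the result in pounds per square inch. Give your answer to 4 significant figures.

-0.004905 pounds per square inch

0.08992 mbar = 0.00130418 psi and 0.3211 torr = 0.00620904 psi.
0.00130418 − 0.00620904 ≈ -0.004905 psi.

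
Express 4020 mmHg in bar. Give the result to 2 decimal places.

5.36 bar

1 millimeter of mercury = 0.00133322 bar.
Thus 4020 × 0.00133322 ≈ 5.36 bar.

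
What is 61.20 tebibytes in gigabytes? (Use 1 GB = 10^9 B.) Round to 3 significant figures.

1 TiB = 1099.51 GB.
So 61.20 × 1099.51 ≈ 67300 GB.

67300 GB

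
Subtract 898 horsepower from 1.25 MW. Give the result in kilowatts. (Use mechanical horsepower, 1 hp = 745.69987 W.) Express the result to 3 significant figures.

1.25 MW = 1250.00 kW and 898 hp = 669.638 kW.
1250.00 − 669.638 ≈ 580 kW.

580 kilowatts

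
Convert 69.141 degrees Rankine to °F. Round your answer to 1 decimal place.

°R = °F + 459.67.
Applying the formula gives -390.5 °F.

-390.5 °F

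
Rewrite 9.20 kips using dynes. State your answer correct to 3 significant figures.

4.09 × 10^9 dyn

1 kip = 4.44822 × 10^8 dyn.
Thus 9.20 × 4.44822 × 10^8 ≈ 4.09 × 10^9 dyn.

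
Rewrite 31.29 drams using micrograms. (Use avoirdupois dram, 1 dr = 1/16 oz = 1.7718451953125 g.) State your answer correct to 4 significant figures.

5.544e+7 μg

1 dr = 1.77185e+6 μg.
Thus 31.29 × 1.77185e+6 ≈ 5.544e+7 μg.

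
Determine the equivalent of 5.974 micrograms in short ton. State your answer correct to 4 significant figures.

1 μg = 1.10231e-12 short tons.
So 5.974 × 1.10231e-12 ≈ 6.585e-12 short ton.

6.585e-12 short ton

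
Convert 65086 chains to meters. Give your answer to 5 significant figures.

1.3093e+6 meters

1 chain = 20.1168 meters.
65086 × 20.1168 ≈ 1.3093e+6 m.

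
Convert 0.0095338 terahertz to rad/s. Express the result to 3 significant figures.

5.99 × 10^10 rad/s

1 THz = 6.28319 × 10^12 rad/s.
0.0095338 × 6.28319 × 10^12 ≈ 5.99 × 10^10 rad/s.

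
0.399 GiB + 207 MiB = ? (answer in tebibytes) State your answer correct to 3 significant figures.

0.000587 TiB

0.399 GiB = 0.000389648 TiB and 207 MiB = 0.000197411 TiB.
0.000389648 + 0.000197411 ≈ 0.000587 TiB.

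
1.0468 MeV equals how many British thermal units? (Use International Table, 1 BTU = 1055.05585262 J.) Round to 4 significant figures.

1.590e-16 British thermal units

1 megaelectronvolt = 1.51857e-16 British thermal units.
Thus 1.0468 × 1.51857e-16 ≈ 1.590e-16 BTU.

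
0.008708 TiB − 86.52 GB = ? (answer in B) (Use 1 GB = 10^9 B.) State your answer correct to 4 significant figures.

-7.695e+10 B

0.008708 TiB = 9.57455e+9 B and 86.52 GB = 8.65200e+10 B.
9.57455e+9 − 8.65200e+10 ≈ -7.695e+10 B.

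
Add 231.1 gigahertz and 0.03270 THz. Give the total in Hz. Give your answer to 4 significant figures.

231.1 GHz = 2.31100e+11 Hz and 0.03270 THz = 3.27000e+10 Hz.
2.31100e+11 + 3.27000e+10 ≈ 2.638e+11 Hz.

2.638e+11 hertz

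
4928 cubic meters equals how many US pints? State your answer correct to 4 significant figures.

1.041 × 10^7 US pt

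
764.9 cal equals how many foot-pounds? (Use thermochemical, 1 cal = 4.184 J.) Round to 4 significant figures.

1 cal = 3.08596 ft·lbf.
Thus 764.9 × 3.08596 ≈ 2360 ft·lbf.

2360 foot-pounds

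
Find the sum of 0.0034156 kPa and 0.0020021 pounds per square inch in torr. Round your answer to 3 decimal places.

0.129 torr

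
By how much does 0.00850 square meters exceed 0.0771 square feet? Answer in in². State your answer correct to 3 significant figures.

0.00850 m² = 13.1750 in² and 0.0771 ft² = 11.1024 in².
13.1750 − 11.1024 ≈ 2.07 in².

2.07 in²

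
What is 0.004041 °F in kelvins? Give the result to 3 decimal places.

255.374 K

K = (°F + 459.67) × 5/9.
Applying the formula gives 255.374 K.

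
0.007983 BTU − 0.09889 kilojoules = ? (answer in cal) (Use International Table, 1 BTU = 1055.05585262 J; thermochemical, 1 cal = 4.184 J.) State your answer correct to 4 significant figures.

-21.62 cal

0.007983 BTU = 2.01303 cal and 0.09889 kJ = 23.6353 cal.
2.01303 − 23.6353 ≈ -21.62 cal.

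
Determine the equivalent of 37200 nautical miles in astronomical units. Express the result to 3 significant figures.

1 nmi = 1.23799e-8 astronomical units.
Thus 37200 × 1.23799e-8 ≈ 0.000461 au.

0.000461 astronomical units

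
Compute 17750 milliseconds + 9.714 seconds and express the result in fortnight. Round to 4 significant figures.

2.271 × 10^-5 fortnights

17750 ms = 1.46743 × 10^-5 fortnight and 9.714 s = 8.03075 × 10^-6 fortnight.
1.46743 × 10^-5 + 8.03075 × 10^-6 ≈ 2.271 × 10^-5 fortnight.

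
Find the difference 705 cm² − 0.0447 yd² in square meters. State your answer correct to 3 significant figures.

0.0331 m²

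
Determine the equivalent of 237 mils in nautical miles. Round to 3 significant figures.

3.25 × 10^-6 nmi

1 mil = 1.37149 × 10^-8 nautical miles.
Then 237 × 1.37149 × 10^-8 ≈ 3.25 × 10^-6 nmi.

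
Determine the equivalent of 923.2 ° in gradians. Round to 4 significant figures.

1026 gradians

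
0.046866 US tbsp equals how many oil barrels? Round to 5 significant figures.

4.3588 × 10^-6 bbl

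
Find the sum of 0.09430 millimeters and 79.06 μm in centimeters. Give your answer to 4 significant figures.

0.09430 mm = 0.00943000 cm and 79.06 μm = 0.00790600 cm.
0.00943000 + 0.00790600 ≈ 0.01734 cm.

0.01734 cm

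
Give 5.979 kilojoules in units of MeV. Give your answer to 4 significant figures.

3.732e+16 megaelectronvolts

1 kilojoule = 6.24151e+15 MeV.
Thus 5.979 × 6.24151e+15 ≈ 3.732e+16 MeV.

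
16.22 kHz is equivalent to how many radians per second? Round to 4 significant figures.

101900 rad/s

1 kilohertz = 6283.19 radians per second.
Then 16.22 × 6283.19 ≈ 101900 rad/s.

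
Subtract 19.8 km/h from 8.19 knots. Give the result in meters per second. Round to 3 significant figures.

8.19 kn = 4.21330 m/s and 19.8 km/h = 5.50000 m/s.
4.21330 − 5.50000 ≈ -1.29 m/s.

-1.29 m/s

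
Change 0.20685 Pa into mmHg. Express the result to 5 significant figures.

1 Pa = 0.00750062 mmHg.
Thus 0.20685 × 0.00750062 ≈ 0.0015515 mmHg.

0.0015515 mmHg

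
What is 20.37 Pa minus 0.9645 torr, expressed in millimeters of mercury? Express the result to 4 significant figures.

20.37 Pa = 0.152788 mmHg and 0.9645 torr = 0.964500 mmHg.
0.152788 − 0.964500 ≈ -0.8117 mmHg.

-0.8117 mmHg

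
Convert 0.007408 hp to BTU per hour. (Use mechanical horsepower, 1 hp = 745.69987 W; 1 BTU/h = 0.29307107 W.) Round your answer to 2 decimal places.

18.85 BTU/h

1 hp = 2544.43 BTU/h.
Thus 0.007408 × 2544.43 ≈ 18.85 BTU/h.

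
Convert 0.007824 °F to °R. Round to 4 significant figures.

°R = °F + 459.67.
Applying the formula gives 459.7 °R.

459.7 °R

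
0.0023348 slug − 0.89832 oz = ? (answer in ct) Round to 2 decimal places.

0.0023348 slug = 170.369 ct and 0.89832 oz = 127.335 ct.
170.369 − 127.335 ≈ 43.03 ct.

43.03 carats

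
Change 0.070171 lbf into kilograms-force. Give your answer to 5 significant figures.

1 lbf = 0.453592 kilograms-force.
0.070171 × 0.453592 ≈ 0.031829 kgf.

0.031829 kilograms-force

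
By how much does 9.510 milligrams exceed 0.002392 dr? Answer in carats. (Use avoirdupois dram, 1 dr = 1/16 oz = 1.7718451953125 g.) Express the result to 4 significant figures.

0.02636 carats

9.510 mg = 0.0475500 ct and 0.002392 dr = 0.0211913 ct.
0.0475500 − 0.0211913 ≈ 0.02636 ct.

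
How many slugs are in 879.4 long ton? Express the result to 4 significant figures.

61220 slugs

1 long ton = 69.6213 slugs.
So 879.4 × 69.6213 ≈ 61220 slug.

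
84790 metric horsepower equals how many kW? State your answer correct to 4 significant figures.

1 PS = 0.735499 kW.
So 84790 × 0.735499 ≈ 62360 kW.

62360 kilowatts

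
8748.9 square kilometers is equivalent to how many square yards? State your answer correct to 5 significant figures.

1.0464e+10 yd²

1 km² = 1.19599e+6 square yards.
Then 8748.9 × 1.19599e+6 ≈ 1.0464e+10 yd².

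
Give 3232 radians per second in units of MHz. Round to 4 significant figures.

1 rad/s = 1.59155e-7 MHz.
Then 3232 × 1.59155e-7 ≈ 0.0005144 MHz.

0.0005144 megahertz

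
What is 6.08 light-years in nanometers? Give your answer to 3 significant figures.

5.75e+25 nm

1 ly = 9.46073e+24 nm.
6.08 × 9.46073e+24 ≈ 5.75e+25 nm.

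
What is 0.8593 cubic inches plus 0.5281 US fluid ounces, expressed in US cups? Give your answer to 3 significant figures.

0.126 US cup

0.8593 in³ = 0.0595186 US cup and 0.5281 US fl oz = 0.0660125 US cup.
0.0595186 + 0.0660125 ≈ 0.126 US cup.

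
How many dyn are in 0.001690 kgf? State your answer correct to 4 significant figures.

1 kilogram-force = 980665 dyn.
0.001690 × 980665 ≈ 1657 dyn.

1657 dynes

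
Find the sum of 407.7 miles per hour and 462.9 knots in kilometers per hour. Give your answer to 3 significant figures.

1510 kilometers per hour

407.7 mph = 656.130 km/h and 462.9 kn = 857.291 km/h.
656.130 + 857.291 ≈ 1510 km/h.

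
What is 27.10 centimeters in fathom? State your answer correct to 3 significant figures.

0.148 fathoms

1 cm = 0.00546807 fathoms.
Then 27.10 × 0.00546807 ≈ 0.148 fathom.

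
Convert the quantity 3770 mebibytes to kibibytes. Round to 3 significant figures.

3.86e+6 KiB

1 mebibyte = 1024.00 kibibytes.
So 3770 × 1024.00 ≈ 3.86e+6 KiB.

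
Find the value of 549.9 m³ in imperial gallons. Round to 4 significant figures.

1 m³ = 219.969 imp gal.
549.9 × 219.969 ≈ 121000 imp gal.

121000 imp gal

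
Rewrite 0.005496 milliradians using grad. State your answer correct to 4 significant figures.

1 milliradian = 0.0636620 gradians.
0.005496 × 0.0636620 ≈ 0.0003499 grad.

0.0003499 gradians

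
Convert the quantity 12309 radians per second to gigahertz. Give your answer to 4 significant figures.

1.959 × 10^-6 gigahertz

1 rad/s = 1.59155 × 10^-10 gigahertz.
Then 12309 × 1.59155 × 10^-10 ≈ 1.959 × 10^-6 GHz.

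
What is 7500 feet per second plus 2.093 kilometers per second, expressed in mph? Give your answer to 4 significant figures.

9796 miles per hour

7500 ft/s = 5113.64 mph and 2.093 km/s = 4681.91 mph.
5113.64 + 4681.91 ≈ 9796 mph.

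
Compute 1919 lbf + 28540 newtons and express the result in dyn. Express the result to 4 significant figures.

1919 lbf = 8.53614e+8 dyn and 28540 N = 2.85400e+9 dyn.
8.53614e+8 + 2.85400e+9 ≈ 3.708e+9 dyn.

3.708e+9 dynes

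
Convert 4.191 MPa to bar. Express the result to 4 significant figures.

1 megapascal = 10.0000 bar.
Thus 4.191 × 10.0000 ≈ 41.91 bar.

41.91 bar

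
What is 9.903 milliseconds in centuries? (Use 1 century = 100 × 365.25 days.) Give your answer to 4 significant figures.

1 millisecond = 3.16881e-13 century.
Then 9.903 × 3.16881e-13 ≈ 3.138e-12 century.

3.138e-12 centuries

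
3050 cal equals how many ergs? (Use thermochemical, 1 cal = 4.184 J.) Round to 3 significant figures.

1 calorie = 4.18400e+7 erg.
So 3050 × 4.18400e+7 ≈ 1.28e+11 erg.

1.28e+11 ergs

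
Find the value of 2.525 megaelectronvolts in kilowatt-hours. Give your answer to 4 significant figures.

1 megaelectronvolt = 4.45049 × 10^-20 kilowatt-hours.
So 2.525 × 4.45049 × 10^-20 ≈ 1.124 × 10^-19 kWh.

1.124 × 10^-19 kilowatt-hours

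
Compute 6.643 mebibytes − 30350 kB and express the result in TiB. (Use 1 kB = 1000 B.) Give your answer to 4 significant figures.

6.643 MiB = 6.33526e-6 TiB and 30350 kB = 2.76032e-5 TiB.
6.33526e-6 − 2.76032e-5 ≈ -2.127e-5 TiB.

-2.127e-5 TiB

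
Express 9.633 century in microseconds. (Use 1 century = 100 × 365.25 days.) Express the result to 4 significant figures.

1 century = 3.15576e+15 microseconds.
So 9.633 × 3.15576e+15 ≈ 3.040e+16 μs.

3.040e+16 μs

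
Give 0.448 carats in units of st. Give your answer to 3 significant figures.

1.41 × 10^-5 st

1 ct = 3.14946 × 10^-5 stone.
So 0.448 × 3.14946 × 10^-5 ≈ 1.41 × 10^-5 st.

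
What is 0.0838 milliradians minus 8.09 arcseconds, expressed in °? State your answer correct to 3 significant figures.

0.00255 °

0.0838 mrad = 0.00480139 ° and 8.09 arcsec = 0.00224722 °.
0.00480139 − 0.00224722 ≈ 0.00255 °.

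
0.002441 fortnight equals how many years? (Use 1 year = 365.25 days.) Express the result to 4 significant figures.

9.356 × 10^-5 years

1 fortnight = 0.0383299 years.
Then 0.002441 × 0.0383299 ≈ 9.356 × 10^-5 yr.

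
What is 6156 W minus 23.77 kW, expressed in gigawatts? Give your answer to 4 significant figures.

-1.761e-5 gigawatts

6156 W = 6.15600e-6 GW and 23.77 kW = 2.37700e-5 GW.
6.15600e-6 − 2.37700e-5 ≈ -1.761e-5 GW.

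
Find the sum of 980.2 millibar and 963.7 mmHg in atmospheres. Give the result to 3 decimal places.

980.2 mbar = 0.967382 atm and 963.7 mmHg = 1.26803 atm.
0.967382 + 1.26803 ≈ 2.235 atm.

2.235 atm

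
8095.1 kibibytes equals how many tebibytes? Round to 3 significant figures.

7.54 × 10^-6 TiB

1 KiB = 9.31323 × 10^-10 tebibytes.
Then 8095.1 × 9.31323 × 10^-10 ≈ 7.54 × 10^-6 TiB.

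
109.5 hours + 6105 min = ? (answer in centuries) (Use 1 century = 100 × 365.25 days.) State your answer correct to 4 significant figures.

109.5 h = 0.000124914 century and 6105 min = 0.000116073 century.
0.000124914 + 0.000116073 ≈ 0.0002410 century.

0.0002410 century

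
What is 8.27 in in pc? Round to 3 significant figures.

6.81e-18 pc

1 inch = 8.23158e-19 pc.
Thus 8.27 × 8.23158e-19 ≈ 6.81e-18 pc.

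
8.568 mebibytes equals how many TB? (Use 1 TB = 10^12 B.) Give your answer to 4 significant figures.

1 mebibyte = 1.04858 × 10^-6 terabytes.
8.568 × 1.04858 × 10^-6 ≈ 8.984 × 10^-6 TB.

8.984 × 10^-6 terabytes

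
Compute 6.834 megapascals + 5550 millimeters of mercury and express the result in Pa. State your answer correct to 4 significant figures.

7.574 × 10^6 Pa

6.834 MPa = 6.83400 × 10^6 Pa and 5550 mmHg = 739939 Pa.
6.83400 × 10^6 + 739939 ≈ 7.574 × 10^6 Pa.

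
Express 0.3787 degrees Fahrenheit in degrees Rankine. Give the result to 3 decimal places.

460.049 °R

°R = °F + 459.67.
Applying the formula gives 460.049 °R.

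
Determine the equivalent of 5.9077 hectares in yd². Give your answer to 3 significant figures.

1 hectare = 11959.9 square yards.
5.9077 × 11959.9 ≈ 70700 yd².

70700 yd²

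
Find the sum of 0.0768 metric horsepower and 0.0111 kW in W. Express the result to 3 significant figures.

0.0768 PS = 56.4863 W and 0.0111 kW = 11.1000 W.
56.4863 + 11.1000 ≈ 67.6 W.

67.6 watts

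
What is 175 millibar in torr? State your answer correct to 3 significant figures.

131 torr

1 millibar = 0.750062 torr.
Thus 175 × 0.750062 ≈ 131 torr.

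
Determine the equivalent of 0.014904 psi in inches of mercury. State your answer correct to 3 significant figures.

1 pound per square inch = 2.03602 inches of mercury.
Then 0.014904 × 2.03602 ≈ 0.0303 inHg.

0.0303 inHg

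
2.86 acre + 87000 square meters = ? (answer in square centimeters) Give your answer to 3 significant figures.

2.86 acre = 1.15740 × 10^8 cm² and 87000 m² = 8.70000 × 10^8 cm².
1.15740 × 10^8 + 8.70000 × 10^8 ≈ 9.86 × 10^8 cm².

9.86 × 10^8 square centimeters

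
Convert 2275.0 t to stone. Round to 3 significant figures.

358000 st

1 t = 157.473 st.
So 2275.0 × 157.473 ≈ 358000 st.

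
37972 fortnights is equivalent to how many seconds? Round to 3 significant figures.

4.59e+10 s

1 fortnight = 1.20960e+6 seconds.
Thus 37972 × 1.20960e+6 ≈ 4.59e+10 s.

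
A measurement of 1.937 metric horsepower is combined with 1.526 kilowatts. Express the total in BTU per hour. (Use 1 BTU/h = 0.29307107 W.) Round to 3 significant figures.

10100 BTU/h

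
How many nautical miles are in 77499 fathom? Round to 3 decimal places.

76.528 nautical miles

1 fathom = 0.000987473 nautical miles.
77499 × 0.000987473 ≈ 76.528 nmi.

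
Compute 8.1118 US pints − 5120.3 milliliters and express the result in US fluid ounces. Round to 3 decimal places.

8.1118 US pt = 129.789 US fl oz and 5120.3 mL = 173.138 US fl oz.
129.789 − 173.138 ≈ -43.349 US fl oz.

-43.349 US fluid ounces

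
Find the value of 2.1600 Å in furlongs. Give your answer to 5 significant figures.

1.0737 × 10^-12 furlongs

1 angstrom = 4.97097 × 10^-13 furlong.
Thus 2.1600 × 4.97097 × 10^-13 ≈ 1.0737 × 10^-12 furlong.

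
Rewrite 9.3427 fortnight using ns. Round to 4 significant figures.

1.130e+16 nanoseconds

1 fortnight = 1.20960e+15 ns.
9.3427 × 1.20960e+15 ≈ 1.130e+16 ns.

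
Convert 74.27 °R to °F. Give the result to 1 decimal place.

°R = °F + 459.67.
Applying the formula gives -385.4 °F.

-385.4 °F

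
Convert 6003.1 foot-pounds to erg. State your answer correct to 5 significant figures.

8.1391 × 10^10 erg

1 foot-pound = 1.35582 × 10^7 erg.
6003.1 × 1.35582 × 10^7 ≈ 8.1391 × 10^10 erg.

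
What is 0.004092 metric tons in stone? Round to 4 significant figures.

0.6444 st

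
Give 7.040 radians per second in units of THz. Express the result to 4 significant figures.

1.120e-12 THz

1 radian per second = 1.59155e-13 THz.
So 7.040 × 1.59155e-13 ≈ 1.120e-12 THz.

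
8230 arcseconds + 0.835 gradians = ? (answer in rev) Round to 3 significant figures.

0.00844 revolutions

8230 arcsec = 0.00635031 rev and 0.835 grad = 0.00208750 rev.
0.00635031 + 0.00208750 ≈ 0.00844 rev.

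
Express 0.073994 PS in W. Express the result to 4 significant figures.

1 PS = 735.499 W.
So 0.073994 × 735.499 ≈ 54.42 W.

54.42 W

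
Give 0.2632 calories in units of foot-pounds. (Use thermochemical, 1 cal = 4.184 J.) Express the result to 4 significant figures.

0.8122 ft·lbf

1 cal = 3.08596 foot-pounds.
Thus 0.2632 × 3.08596 ≈ 0.8122 ft·lbf.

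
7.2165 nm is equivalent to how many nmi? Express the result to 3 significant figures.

3.90e-12 nautical miles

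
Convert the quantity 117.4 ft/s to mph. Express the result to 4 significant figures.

80.05 miles per hour

1 ft/s = 0.681818 mph.
So 117.4 × 0.681818 ≈ 80.05 mph.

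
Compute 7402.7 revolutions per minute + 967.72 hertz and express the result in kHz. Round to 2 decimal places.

1.09 kHz

7402.7 rpm = 0.123378 kHz and 967.72 Hz = 0.967720 kHz.
0.123378 + 0.967720 ≈ 1.09 kHz.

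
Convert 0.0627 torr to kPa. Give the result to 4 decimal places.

0.0084 kPa

1 torr = 0.133322 kilopascals.
0.0627 × 0.133322 ≈ 0.0084 kPa.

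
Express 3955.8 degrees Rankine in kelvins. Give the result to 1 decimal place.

2197.7 K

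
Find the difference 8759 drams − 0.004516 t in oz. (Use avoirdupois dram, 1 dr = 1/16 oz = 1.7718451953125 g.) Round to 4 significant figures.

388.1 oz

8759 dr = 547.4375 oz and 0.004516 t = 159.2972 oz.
547.4375 − 159.2972 ≈ 388.1 oz.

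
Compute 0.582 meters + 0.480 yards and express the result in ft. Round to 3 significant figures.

3.35 ft

0.582 m = 1.90945 ft and 0.480 yd = 1.44000 ft.
1.90945 + 1.44000 ≈ 3.35 ft.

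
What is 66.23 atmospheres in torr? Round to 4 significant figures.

1 atmosphere = 760.000 torr.
Thus 66.23 × 760.000 ≈ 50330 torr.

50330 torr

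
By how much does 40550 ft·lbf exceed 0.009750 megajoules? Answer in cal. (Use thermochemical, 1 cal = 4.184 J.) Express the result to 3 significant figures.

10800 calories

40550 ft·lbf = 13140.2 cal and 0.009750 MJ = 2330.31 cal.
13140.2 − 2330.31 ≈ 10800 cal.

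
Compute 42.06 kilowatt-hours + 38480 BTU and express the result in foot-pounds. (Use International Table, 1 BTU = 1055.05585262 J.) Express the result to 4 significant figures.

1.416 × 10^8 ft·lbf

42.06 kWh = 1.11679 × 10^8 ft·lbf and 38480 BTU = 2.99440 × 10^7 ft·lbf.
1.11679 × 10^8 + 2.99440 × 10^7 ≈ 1.416 × 10^8 ft·lbf.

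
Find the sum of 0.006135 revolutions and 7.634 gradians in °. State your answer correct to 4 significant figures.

9.079 °

0.006135 rev = 2.20860 ° and 7.634 grad = 6.87060 °.
2.20860 + 6.87060 ≈ 9.079 °.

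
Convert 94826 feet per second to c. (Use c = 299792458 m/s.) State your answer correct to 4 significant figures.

9.641e-5 c

1 foot per second = 1.01670e-9 c.
Then 94826 × 1.01670e-9 ≈ 9.641e-5 c.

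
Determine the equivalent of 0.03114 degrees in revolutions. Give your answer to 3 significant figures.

1 ° = 0.00277778 rev.
Then 0.03114 × 0.00277778 ≈ 8.65e-5 rev.

8.65e-5 rev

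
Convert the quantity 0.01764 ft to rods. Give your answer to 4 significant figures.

0.001069 rods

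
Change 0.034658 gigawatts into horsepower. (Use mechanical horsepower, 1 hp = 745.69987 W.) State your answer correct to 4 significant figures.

46480 hp

1 GW = 1.34102 × 10^6 hp.
Thus 0.034658 × 1.34102 × 10^6 ≈ 46480 hp.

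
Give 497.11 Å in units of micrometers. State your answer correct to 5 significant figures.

0.049711 μm

1 Å = 0.000100000 μm.
Thus 497.11 × 0.000100000 ≈ 0.049711 μm.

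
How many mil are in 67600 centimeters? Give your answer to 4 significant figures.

2.661 × 10^7 mils

1 centimeter = 393.701 mils.
Then 67600 × 393.701 ≈ 2.661 × 10^7 mil.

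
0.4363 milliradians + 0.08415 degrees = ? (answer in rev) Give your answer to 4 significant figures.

0.4363 mrad = 6.94393 × 10^-5 rev and 0.08415 ° = 0.000233750 rev.
6.94393 × 10^-5 + 0.000233750 ≈ 0.0003032 rev.

0.0003032 revolutions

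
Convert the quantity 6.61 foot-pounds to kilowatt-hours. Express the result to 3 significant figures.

1 ft·lbf = 3.76616e-7 kWh.
Thus 6.61 × 3.76616e-7 ≈ 2.49e-6 kWh.

2.49e-6 kilowatt-hours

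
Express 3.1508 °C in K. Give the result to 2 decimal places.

276.30 K

K = °C + 273.15.
Applying the formula gives 276.30 K.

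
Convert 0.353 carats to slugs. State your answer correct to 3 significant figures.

1 ct = 1.37044e-5 slug.
Then 0.353 × 1.37044e-5 ≈ 4.84e-6 slug.

4.84e-6 slug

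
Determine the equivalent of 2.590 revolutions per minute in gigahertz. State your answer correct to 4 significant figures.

4.317e-11 GHz

1 revolution per minute = 1.66667e-11 gigahertz.
Thus 2.590 × 1.66667e-11 ≈ 4.317e-11 GHz.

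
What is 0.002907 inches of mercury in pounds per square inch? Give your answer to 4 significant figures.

0.001428 psi

1 inch of mercury = 0.491154 psi.
0.002907 × 0.491154 ≈ 0.001428 psi.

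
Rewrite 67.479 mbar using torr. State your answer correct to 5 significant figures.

1 millibar = 0.750062 torr.
Thus 67.479 × 0.750062 ≈ 50.613 torr.

50.613 torr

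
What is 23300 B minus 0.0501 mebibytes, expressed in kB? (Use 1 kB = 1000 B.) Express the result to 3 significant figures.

-29.2 kB

23300 B = 23.3000 kB and 0.0501 MiB = 52.5337 kB.
23.3000 − 52.5337 ≈ -29.2 kB.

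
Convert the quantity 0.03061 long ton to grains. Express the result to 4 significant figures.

480000 gr

1 long ton = 1.56800 × 10^7 gr.
Then 0.03061 × 1.56800 × 10^7 ≈ 480000 gr.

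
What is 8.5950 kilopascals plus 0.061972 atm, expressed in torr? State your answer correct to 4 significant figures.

111.6 torr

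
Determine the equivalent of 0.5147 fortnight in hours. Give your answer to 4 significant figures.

172.9 h

1 fortnight = 336.000 h.
So 0.5147 × 336.000 ≈ 172.9 h.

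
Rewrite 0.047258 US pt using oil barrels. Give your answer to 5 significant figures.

0.00014065 oil barrels

1 US pint = 0.00297619 bbl.
Then 0.047258 × 0.00297619 ≈ 0.00014065 bbl.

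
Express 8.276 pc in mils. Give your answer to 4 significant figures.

1.005e+22 mils

1 pc = 1.21483e+21 mil.
Then 8.276 × 1.21483e+21 ≈ 1.005e+22 mil.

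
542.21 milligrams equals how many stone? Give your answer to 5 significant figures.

8.5383e-5 st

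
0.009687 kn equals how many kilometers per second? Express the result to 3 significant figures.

1 knot = 0.000514444 km/s.
So 0.009687 × 0.000514444 ≈ 4.98e-6 km/s.

4.98e-6 km/s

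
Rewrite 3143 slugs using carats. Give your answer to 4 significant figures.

1 slug = 72969.5 ct.
So 3143 × 72969.5 ≈ 2.293 × 10^8 ct.

2.293 × 10^8 carats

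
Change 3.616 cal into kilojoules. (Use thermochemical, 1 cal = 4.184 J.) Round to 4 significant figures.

0.01513 kJ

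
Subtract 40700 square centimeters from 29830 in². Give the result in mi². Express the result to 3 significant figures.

29830 in² = 7.43058e-6 mi² and 40700 cm² = 1.57144e-6 mi².
7.43058e-6 − 1.57144e-6 ≈ 5.86e-6 mi².

5.86e-6 square miles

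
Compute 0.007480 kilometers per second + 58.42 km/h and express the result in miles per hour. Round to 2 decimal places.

53.03 mph

0.007480 km/s = 16.7323 mph and 58.42 km/h = 36.3005 mph.
16.7323 + 36.3005 ≈ 53.03 mph.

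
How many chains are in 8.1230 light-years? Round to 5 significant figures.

1 ly = 4.70290e+14 chains.
Thus 8.1230 × 4.70290e+14 ≈ 3.8202e+15 chain.

3.8202e+15 chains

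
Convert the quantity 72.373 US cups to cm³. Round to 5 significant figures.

17123 cm³

1 US cup = 236.588 cm³.
72.373 × 236.588 ≈ 17123 cm³.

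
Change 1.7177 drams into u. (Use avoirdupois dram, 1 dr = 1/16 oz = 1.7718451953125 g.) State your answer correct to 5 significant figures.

1.8328e+24 atomic mass units

1 dram = 1.06703e+24 atomic mass units.
Thus 1.7177 × 1.06703e+24 ≈ 1.8328e+24 u.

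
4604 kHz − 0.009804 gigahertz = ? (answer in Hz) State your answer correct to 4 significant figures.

-5.200 × 10^6 Hz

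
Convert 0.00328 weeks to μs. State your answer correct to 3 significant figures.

1.98 × 10^9 microseconds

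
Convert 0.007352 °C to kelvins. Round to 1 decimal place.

K = °C + 273.15.
Applying the formula gives 273.2 K.

273.2 K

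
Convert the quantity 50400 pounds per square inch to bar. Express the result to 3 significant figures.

3470 bar

1 pound per square inch = 0.0689476 bar.
Then 50400 × 0.0689476 ≈ 3470 bar.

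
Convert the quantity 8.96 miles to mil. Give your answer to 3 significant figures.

5.68 × 10^8 mil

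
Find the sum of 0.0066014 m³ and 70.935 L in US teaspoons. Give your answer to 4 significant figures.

0.0066014 m³ = 1339.32 US tsp and 70.935 L = 14391.6 US tsp.
1339.32 + 14391.6 ≈ 15730 US tsp.

15730 US teaspoons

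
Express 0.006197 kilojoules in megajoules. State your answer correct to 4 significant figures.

6.197e-6 MJ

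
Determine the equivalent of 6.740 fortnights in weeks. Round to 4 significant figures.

13.48 wk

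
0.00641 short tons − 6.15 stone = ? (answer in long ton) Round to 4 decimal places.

-0.0327 long ton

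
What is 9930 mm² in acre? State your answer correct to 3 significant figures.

1 square millimeter = 2.47105e-10 acre.
9930 × 2.47105e-10 ≈ 2.45e-6 acre.

2.45e-6 acre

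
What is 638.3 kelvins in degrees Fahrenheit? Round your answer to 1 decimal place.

689.3 degrees Fahrenheit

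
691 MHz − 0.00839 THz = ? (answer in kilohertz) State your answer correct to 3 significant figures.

691 MHz = 691000 kHz and 0.00839 THz = 8.39000 × 10^6 kHz.
691000 − 8.39000 × 10^6 ≈ -7.70 × 10^6 kHz.

-7.70 × 10^6 kHz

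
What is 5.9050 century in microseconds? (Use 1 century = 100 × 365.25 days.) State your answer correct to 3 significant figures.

1.86 × 10^16 microseconds

1 century = 3.15576 × 10^15 microseconds.
5.9050 × 3.15576 × 10^15 ≈ 1.86 × 10^16 μs.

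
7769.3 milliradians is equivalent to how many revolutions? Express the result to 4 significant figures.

1 milliradian = 0.000159155 rev.
So 7769.3 × 0.000159155 ≈ 1.237 rev.

1.237 rev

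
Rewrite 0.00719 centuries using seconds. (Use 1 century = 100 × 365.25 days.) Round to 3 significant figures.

2.27e+7 s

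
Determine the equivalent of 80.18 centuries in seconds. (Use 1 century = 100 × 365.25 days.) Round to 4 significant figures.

1 century = 3.15576e+9 s.
Thus 80.18 × 3.15576e+9 ≈ 2.530e+11 s.

2.530e+11 seconds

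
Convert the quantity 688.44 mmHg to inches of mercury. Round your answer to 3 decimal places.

27.104 inHg

1 millimeter of mercury = 0.0393701 inHg.
688.44 × 0.0393701 ≈ 27.104 inHg.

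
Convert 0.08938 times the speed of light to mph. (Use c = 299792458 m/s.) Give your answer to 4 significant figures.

1 speed of light = 6.70617 × 10^8 mph.
So 0.08938 × 6.70617 × 10^8 ≈ 5.994 × 10^7 mph.

5.994 × 10^7 mph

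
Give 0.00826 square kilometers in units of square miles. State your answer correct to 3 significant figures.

0.00319 square miles

1 km² = 0.386102 mi².
So 0.00826 × 0.386102 ≈ 0.00319 mi².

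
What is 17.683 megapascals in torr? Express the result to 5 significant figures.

132630 torr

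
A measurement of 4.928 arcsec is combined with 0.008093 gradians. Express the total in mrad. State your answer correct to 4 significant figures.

0.1510 milliradians

4.928 arcsec = 0.0238916 mrad and 0.008093 grad = 0.127125 mrad.
0.0238916 + 0.127125 ≈ 0.1510 mrad.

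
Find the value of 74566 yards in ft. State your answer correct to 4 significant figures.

1 yd = 3.00000 ft.
Then 74566 × 3.00000 ≈ 223700 ft.

223700 ft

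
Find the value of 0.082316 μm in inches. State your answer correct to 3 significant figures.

1 micrometer = 3.93701 × 10^-5 inches.
Thus 0.082316 × 3.93701 × 10^-5 ≈ 3.24 × 10^-6 in.

3.24 × 10^-6 inches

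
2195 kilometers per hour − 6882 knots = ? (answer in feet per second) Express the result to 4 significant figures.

-9615 ft/s

2195 km/h = 2000.40 ft/s and 6882 kn = 11615.5 ft/s.
2000.40 − 11615.5 ≈ -9615 ft/s.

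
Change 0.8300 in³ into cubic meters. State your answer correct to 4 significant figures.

1.360 × 10^-5 m³

1 cubic inch = 1.63871 × 10^-5 m³.
So 0.8300 × 1.63871 × 10^-5 ≈ 1.360 × 10^-5 m³.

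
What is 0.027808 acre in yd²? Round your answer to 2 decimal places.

134.59 square yards

1 acre = 4840.00 square yards.
Then 0.027808 × 4840.00 ≈ 134.59 yd².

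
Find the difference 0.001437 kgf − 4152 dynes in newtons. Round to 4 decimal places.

-0.0274 newtons

0.001437 kgf = 0.0140922 N and 4152 dyn = 0.0415200 N.
0.0140922 − 0.0415200 ≈ -0.0274 N.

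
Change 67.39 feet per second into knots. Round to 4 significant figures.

1 ft/s = 0.592484 kn.
67.39 × 0.592484 ≈ 39.93 kn.

39.93 kn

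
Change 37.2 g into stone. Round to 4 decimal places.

0.0059 st

1 g = 0.000157473 stone.
Then 37.2 × 0.000157473 ≈ 0.0059 st.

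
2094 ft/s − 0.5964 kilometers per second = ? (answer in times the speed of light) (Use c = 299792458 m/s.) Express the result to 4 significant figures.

2094 ft/s = 2.12898e-6 c and 0.5964 km/s = 1.98938e-6 c.
2.12898e-6 − 1.98938e-6 ≈ 1.396e-7 c.

1.396e-7 times the speed of light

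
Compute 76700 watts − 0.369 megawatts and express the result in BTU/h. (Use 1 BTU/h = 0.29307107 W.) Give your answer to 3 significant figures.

-997000 BTU per hour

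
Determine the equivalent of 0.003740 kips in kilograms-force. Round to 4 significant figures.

1.696 kilograms-force

1 kip = 453.592 kgf.
Then 0.003740 × 453.592 ≈ 1.696 kgf.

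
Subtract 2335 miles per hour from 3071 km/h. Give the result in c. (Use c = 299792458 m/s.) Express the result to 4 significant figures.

-6.364e-7 c

3071 km/h = 2.84549e-6 c and 2335 mph = 3.48187e-6 c.
2.84549e-6 − 3.48187e-6 ≈ -6.364e-7 c.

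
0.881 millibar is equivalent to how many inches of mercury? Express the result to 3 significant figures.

0.0260 inHg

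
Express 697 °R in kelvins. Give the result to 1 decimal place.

387.2 K

°R = K × 9/5.
Applying the formula gives 387.2 K.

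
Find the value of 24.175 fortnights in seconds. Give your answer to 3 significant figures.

1 fortnight = 1.20960 × 10^6 seconds.
So 24.175 × 1.20960 × 10^6 ≈ 2.92 × 10^7 s.

2.92 × 10^7 s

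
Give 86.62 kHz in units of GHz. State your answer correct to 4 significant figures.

8.662 × 10^-5 gigahertz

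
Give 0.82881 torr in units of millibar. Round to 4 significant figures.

1.105 mbar

1 torr = 1.33322 millibar.
0.82881 × 1.33322 ≈ 1.105 mbar.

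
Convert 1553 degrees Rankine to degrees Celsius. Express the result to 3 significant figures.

590 degrees Celsius

°R = (°C + 273.15) × 9/5.
Applying the formula gives 590 °C.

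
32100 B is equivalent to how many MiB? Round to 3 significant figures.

0.0306 mebibytes

1 B = 9.53674e-7 mebibytes.
So 32100 × 9.53674e-7 ≈ 0.0306 MiB.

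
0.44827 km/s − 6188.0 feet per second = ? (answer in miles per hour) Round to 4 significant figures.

-3216 miles per hour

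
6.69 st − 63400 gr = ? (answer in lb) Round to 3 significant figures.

6.69 st = 93.6600 lb and 63400 gr = 9.05714 lb.
93.6600 − 9.05714 ≈ 84.6 lb.

84.6 lb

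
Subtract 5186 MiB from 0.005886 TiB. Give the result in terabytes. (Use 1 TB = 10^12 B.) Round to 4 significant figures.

0.001034 TB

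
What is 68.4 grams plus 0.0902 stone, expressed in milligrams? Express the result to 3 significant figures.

641000 mg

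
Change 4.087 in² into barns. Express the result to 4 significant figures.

2.637 × 10^25 barn

1 in² = 6.45160 × 10^24 barns.
Thus 4.087 × 6.45160 × 10^24 ≈ 2.637 × 10^25 barn.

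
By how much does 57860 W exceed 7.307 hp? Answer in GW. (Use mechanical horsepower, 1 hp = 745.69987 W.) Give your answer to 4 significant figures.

5.241 × 10^-5 GW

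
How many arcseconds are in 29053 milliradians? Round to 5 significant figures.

5.9926 × 10^6 arcsec

1 milliradian = 206.265 arcsec.
Thus 29053 × 206.265 ≈ 5.9926 × 10^6 arcsec.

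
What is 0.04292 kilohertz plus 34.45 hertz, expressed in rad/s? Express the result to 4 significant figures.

486.1 radians per second

0.04292 kHz = 269.674 rad/s and 34.45 Hz = 216.456 rad/s.
269.674 + 216.456 ≈ 486.1 rad/s.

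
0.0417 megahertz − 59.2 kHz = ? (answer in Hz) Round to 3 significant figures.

-17500 hertz

0.0417 MHz = 41700.0 Hz and 59.2 kHz = 59200.0 Hz.
41700.0 − 59200.0 ≈ -17500 Hz.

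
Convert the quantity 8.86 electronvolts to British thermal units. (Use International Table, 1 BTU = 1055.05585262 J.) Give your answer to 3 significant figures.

1.35e-21 British thermal units

1 electronvolt = 1.51857e-22 British thermal units.
So 8.86 × 1.51857e-22 ≈ 1.35e-21 BTU.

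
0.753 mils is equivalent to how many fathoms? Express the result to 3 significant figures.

1.05e-5 fathom

1 mil = 1.38889e-5 fathoms.
0.753 × 1.38889e-5 ≈ 1.05e-5 fathom.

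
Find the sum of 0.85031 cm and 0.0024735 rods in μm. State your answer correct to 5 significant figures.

0.85031 cm = 8503.10 μm and 0.0024735 rod = 12439.7 μm.
8503.10 + 12439.7 ≈ 20943 μm.

20943 micrometers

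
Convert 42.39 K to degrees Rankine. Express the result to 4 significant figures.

76.30 °R

°R = K × 9/5.
Applying the formula gives 76.30 °R.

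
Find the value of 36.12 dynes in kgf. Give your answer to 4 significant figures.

3.683e-5 kgf

1 dyne = 1.01972e-6 kgf.
So 36.12 × 1.01972e-6 ≈ 3.683e-5 kgf.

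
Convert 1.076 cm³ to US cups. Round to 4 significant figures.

1 cubic centimeter = 0.00422675 US cups.
1.076 × 0.00422675 ≈ 0.004548 US cup.

0.004548 US cup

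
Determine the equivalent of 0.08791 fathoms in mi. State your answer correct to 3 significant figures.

1 fathom = 0.00113636 miles.
So 0.08791 × 0.00113636 ≈ 9.99e-5 mi.

9.99e-5 mi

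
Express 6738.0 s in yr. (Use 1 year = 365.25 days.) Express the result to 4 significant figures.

1 s = 3.16881 × 10^-8 yr.
So 6738.0 × 3.16881 × 10^-8 ≈ 0.0002135 yr.

0.0002135 yr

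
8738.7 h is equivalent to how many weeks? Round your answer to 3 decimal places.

52.016 weeks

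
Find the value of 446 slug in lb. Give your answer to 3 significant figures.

1 slug = 32.1740 lb.
Then 446 × 32.1740 ≈ 14300 lb.

14300 lb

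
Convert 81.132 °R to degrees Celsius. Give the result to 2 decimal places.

-228.08 degrees Celsius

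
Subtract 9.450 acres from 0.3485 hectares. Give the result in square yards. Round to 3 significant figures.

-41600 square yards

0.3485 ha = 4168.03 yd² and 9.450 acre = 45738.0 yd².
4168.03 − 45738.0 ≈ -41600 yd².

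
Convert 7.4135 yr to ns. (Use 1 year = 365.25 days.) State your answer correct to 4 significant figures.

1 year = 3.15576 × 10^16 ns.
Thus 7.4135 × 3.15576 × 10^16 ≈ 2.340 × 10^17 ns.

2.340 × 10^17 ns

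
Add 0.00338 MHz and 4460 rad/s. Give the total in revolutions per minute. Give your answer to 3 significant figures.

0.00338 MHz = 202800 rpm and 4460 rad/s = 42589.9 rpm.
202800 + 42589.9 ≈ 245000 rpm.

245000 revolutions per minute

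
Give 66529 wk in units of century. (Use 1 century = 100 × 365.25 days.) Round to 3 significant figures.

12.8 centuries

1 wk = 0.000191650 century.
66529 × 0.000191650 ≈ 12.8 century.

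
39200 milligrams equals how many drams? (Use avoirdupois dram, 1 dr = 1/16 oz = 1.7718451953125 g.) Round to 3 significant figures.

22.1 drams

1 milligram = 0.000564383 dr.
39200 × 0.000564383 ≈ 22.1 dr.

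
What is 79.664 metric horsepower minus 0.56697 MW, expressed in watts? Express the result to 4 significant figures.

79.664 PS = 58592.8 W and 0.56697 MW = 566970 W.
58592.8 − 566970 ≈ -508400 W.

-508400 W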